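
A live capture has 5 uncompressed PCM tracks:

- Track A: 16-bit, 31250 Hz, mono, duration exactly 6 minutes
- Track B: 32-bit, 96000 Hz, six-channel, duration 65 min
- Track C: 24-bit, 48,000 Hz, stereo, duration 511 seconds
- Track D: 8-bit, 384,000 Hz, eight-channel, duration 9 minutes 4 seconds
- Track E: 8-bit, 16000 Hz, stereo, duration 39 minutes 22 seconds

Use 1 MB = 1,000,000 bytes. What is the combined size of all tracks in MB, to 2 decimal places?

Track A: exactly 6 minutes = 360 s; 31,250 × 360 × 2 × 1 = 22,500,000 bytes.
Track B: 65 min = 3,900 s; 96,000 × 3,900 × 4 × 6 = 8,985,600,000 bytes.
Track C: 48,000 × 511 × 3 × 2 = 147,168,000 bytes.
Track D: 9 minutes 4 seconds = 544 s; 384,000 × 544 × 1 × 8 = 1,671,168,000 bytes.
Track E: 39 minutes 22 seconds = 2,362 s; 16,000 × 2,362 × 1 × 2 = 75,584,000 bytes.
Total = 10,902,020,000 bytes = 10902.02 MB.

10902.02 MB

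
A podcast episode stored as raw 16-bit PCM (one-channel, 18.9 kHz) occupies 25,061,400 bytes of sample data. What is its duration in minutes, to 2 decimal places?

11.05 minutes

Byte rate = 18,900 × 2 × 1 = 37,800 bytes/s.
Duration = 25,061,400 / 37,800 = 663 s.
663 s / 60 = 11.05 minutes.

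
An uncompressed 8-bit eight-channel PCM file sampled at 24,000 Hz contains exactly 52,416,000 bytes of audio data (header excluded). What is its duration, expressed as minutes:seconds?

Byte rate = 24,000 × 1 × 8 = 192,000 bytes/s.
Duration = 52,416,000 / 192,000 = 273 s.
273 s = 4:33.

4:33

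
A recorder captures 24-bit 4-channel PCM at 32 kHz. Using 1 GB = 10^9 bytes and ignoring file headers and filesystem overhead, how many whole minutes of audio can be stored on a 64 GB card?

Uncompressed byte rate = 32,000 × 3 × 4 = 384,000 bytes/s.
Capacity = 64 × 1,000,000,000 = 64,000,000,000 bytes.
64,000,000,000 / 384,000 ≈ 166666.67 s → 2,777 minutes.

2,777 minutes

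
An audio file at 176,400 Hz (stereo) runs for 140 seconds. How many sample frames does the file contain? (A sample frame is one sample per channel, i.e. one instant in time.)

24,696,000 sample frames

176,400 samples/s × 140 s = 24,696,000 frames.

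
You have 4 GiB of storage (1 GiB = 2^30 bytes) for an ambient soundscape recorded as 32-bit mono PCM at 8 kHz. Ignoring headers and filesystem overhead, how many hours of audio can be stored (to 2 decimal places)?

37.28 hours

Uncompressed byte rate = 8,000 × 4 × 1 = 32,000 bytes/s.
Capacity = 4 × 1,073,741,824 = 4,294,967,296 bytes.
4,294,967,296 / 32,000 ≈ 134217.73 s → 37.28 hours.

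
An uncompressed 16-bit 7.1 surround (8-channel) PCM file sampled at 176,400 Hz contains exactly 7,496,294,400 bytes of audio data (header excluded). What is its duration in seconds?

Byte rate = 176,400 × 2 × 8 = 2,822,400 bytes/s.
Duration = 7,496,294,400 / 2,822,400 = 2,656 s.

2,656 seconds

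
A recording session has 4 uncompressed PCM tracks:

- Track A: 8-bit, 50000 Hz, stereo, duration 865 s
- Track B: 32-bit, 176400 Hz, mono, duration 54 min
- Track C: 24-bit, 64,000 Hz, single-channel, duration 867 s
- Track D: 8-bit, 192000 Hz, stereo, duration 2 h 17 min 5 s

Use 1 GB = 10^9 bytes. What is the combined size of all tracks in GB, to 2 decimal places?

Track A: 50,000 × 865 × 1 × 2 = 86,500,000 bytes.
Track B: 54 min = 3,240 s; 176,400 × 3,240 × 4 × 1 = 2,286,144,000 bytes.
Track C: 64,000 × 867 × 3 × 1 = 166,464,000 bytes.
Track D: 2 h 17 min 5 s = 8,225 s; 192,000 × 8,225 × 1 × 2 = 3,158,400,000 bytes.
Total = 5,697,508,000 bytes = 5.70 GB.

5.70 GB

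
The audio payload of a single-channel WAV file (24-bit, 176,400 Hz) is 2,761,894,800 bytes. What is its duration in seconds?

Byte rate = 176,400 × 3 × 1 = 529,200 bytes/s.
Duration = 2,761,894,800 / 529,200 = 5,219 s.

5,219 seconds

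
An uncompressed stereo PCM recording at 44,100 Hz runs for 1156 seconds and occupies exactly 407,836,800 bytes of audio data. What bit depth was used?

32 bits

Bytes per sample = 407,836,800 / (44,100 × 1,156 × 2) = 407,836,800 / 101,959,200 = 4.
Bit depth = 4 × 8 = 32 bits.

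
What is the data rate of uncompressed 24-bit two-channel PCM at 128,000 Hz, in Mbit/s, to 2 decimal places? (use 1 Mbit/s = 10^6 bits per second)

Bit rate = 128,000 × 24 × 2 = 6,144,000 bits/s.
= 6.14 Mbit/s.

6.14 Mbit/s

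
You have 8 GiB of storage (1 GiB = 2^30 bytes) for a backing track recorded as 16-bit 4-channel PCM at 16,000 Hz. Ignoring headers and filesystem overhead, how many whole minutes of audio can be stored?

Uncompressed byte rate = 16,000 × 2 × 4 = 128,000 bytes/s.
Capacity = 8 × 1,073,741,824 = 8,589,934,592 bytes.
8,589,934,592 / 128,000 ≈ 67108.86 s → 1,118 minutes.

1,118 minutes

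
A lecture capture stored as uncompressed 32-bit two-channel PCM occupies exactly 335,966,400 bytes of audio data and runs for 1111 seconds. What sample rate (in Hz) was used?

Bytes = sample_rate × seconds × bytes_per_sample × channels.
sample_rate = 335,966,400 / (1,111 × 4 × 2) = 335,966,400 / 8,888 = 37,800 Hz.

37,800 Hz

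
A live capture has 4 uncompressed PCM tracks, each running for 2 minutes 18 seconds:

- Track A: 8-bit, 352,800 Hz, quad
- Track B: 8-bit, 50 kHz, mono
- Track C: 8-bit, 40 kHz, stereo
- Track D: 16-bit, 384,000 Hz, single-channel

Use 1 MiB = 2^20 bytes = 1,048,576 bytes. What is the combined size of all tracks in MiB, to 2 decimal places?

2 minutes 18 seconds = 138 s.
Track A: 352,800 × 138 × 1 × 4 = 194,745,600 bytes.
Track B: 50,000 × 138 × 1 × 1 = 6,900,000 bytes.
Track C: 40,000 × 138 × 1 × 2 = 11,040,000 bytes.
Track D: 384,000 × 138 × 2 × 1 = 105,984,000 bytes.
Total = 318,669,600 bytes = 303.91 MiB.

303.91 MiB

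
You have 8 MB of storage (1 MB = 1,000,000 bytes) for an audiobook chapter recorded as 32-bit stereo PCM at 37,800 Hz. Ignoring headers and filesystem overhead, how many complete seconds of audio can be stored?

Uncompressed byte rate = 37,800 × 4 × 2 = 302,400 bytes/s.
Capacity = 8 × 1,000,000 = 8,000,000 bytes.
8,000,000 / 302,400 ≈ 26.46 s → 26 seconds.

26 seconds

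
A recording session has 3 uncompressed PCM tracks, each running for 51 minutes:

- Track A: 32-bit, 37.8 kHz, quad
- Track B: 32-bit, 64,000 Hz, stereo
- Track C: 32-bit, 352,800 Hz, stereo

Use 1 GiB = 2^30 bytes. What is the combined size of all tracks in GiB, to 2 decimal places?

51 minutes = 3,060 s.
Track A: 37,800 × 3,060 × 4 × 4 = 1,850,688,000 bytes.
Track B: 64,000 × 3,060 × 4 × 2 = 1,566,720,000 bytes.
Track C: 352,800 × 3,060 × 4 × 2 = 8,636,544,000 bytes.
Total = 12,053,952,000 bytes = 11.23 GiB.

11.23 GiB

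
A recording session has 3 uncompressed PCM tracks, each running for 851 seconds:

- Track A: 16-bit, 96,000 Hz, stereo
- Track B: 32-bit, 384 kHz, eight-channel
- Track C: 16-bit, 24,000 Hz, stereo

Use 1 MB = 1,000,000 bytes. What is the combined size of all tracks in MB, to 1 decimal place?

10865.6 MB

Track A: 96,000 × 851 × 2 × 2 = 326,784,000 bytes.
Track B: 384,000 × 851 × 4 × 8 = 10,457,088,000 bytes.
Track C: 24,000 × 851 × 2 × 2 = 81,696,000 bytes.
Total = 10,865,568,000 bytes = 10865.6 MB.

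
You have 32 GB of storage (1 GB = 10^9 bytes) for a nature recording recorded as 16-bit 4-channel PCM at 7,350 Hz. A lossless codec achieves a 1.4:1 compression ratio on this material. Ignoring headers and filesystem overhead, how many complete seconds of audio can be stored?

Uncompressed byte rate = 7,350 × 2 × 4 = 58,800 bytes/s.
After 1.4:1 compression, effective rate ≈ 42000 bytes/s.
Capacity = 32 × 1,000,000,000 = 32,000,000,000 bytes.
32,000,000,000 / effective rate ≈ 761904.76 s → 761,904 seconds.

761,904 seconds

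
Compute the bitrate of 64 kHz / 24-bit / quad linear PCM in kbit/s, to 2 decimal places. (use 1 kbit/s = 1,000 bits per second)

Bit rate = 64,000 × 24 × 4 = 6,144,000 bits/s.
= 6144.00 kbit/s.

6144.00 kbit/s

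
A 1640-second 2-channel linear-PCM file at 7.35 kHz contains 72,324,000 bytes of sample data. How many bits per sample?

Bytes per sample = 72,324,000 / (7,350 × 1,640 × 2) = 72,324,000 / 24,108,000 = 3.
Bit depth = 3 × 8 = 24 bits.

24 bits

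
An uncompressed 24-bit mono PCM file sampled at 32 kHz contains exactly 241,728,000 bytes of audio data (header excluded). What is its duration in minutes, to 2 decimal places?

41.97 minutes

Byte rate = 32,000 × 3 × 1 = 96,000 bytes/s.
Duration = 241,728,000 / 96,000 = 2,518 s.
2,518 s / 60 = 41.97 minutes.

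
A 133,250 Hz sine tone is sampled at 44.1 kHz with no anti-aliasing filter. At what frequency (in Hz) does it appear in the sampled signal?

950 Hz

Nyquist = 44,100/2 = 22,050 Hz; 133,250 Hz exceeds it.
Alias = |133,250 − 3×44,100| = |133,250 − 132,300| = 950 Hz.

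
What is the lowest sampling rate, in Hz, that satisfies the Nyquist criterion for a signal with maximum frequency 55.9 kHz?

111,800 Hz

Minimum sample rate = 2 × 55,900 Hz = 111,800 Hz.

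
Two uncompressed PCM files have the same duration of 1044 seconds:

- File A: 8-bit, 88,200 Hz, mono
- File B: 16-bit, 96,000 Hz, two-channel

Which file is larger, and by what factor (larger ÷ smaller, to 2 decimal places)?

File B, by a factor of 4.35

File A: 88,200 × 1 × 1 = 88,200 bytes/s.
File B: 96,000 × 2 × 2 = 384,000 bytes/s.
File B is larger; ratio = 400,896,000 / 92,080,800 = 4.35.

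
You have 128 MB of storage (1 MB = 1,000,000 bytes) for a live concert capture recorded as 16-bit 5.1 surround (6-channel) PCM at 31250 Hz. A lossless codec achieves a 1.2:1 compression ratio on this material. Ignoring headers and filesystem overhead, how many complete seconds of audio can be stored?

409 seconds

Uncompressed byte rate = 31,250 × 2 × 6 = 375,000 bytes/s.
After 1.2:1 compression, effective rate ≈ 312500 bytes/s.
Capacity = 128 × 1,000,000 = 128,000,000 bytes.
128,000,000 / effective rate ≈ 409.6 s → 409 seconds.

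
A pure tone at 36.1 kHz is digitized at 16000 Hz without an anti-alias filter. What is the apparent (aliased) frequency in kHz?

4.1 kHz

Nyquist = 16,000/2 = 8,000 Hz; 36,100 Hz exceeds it.
Alias = |36,100 − 2×16,000| = |36,100 − 32,000| = 4,100 Hz = 4.1 kHz.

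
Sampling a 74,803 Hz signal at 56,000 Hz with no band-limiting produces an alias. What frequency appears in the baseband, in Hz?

Nyquist = 56,000/2 = 28,000 Hz; 74,803 Hz exceeds it.
Alias = |74,803 − 1×56,000| = |74,803 − 56,000| = 18,803 Hz.

18,803 Hz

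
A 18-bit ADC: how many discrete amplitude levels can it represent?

262,144 levels

2^18 = 262,144.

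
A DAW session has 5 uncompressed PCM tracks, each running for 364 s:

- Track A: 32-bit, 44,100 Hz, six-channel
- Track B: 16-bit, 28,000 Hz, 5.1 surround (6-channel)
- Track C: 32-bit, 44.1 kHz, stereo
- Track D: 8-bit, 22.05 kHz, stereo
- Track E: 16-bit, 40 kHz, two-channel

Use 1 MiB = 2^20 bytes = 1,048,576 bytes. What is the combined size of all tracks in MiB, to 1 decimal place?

Track A: 44,100 × 364 × 4 × 6 = 385,257,600 bytes.
Track B: 28,000 × 364 × 2 × 6 = 122,304,000 bytes.
Track C: 44,100 × 364 × 4 × 2 = 128,419,200 bytes.
Track D: 22,050 × 364 × 1 × 2 = 16,052,400 bytes.
Track E: 40,000 × 364 × 2 × 2 = 58,240,000 bytes.
Total = 710,273,200 bytes = 677.4 MiB.

677.4 MiB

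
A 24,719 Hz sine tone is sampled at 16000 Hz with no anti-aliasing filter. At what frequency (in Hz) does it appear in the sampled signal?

Nyquist = 16,000/2 = 8,000 Hz; 24,719 Hz exceeds it.
Alias = |24,719 − 2×16,000| = |24,719 − 32,000| = 7,281 Hz.

7,281 Hz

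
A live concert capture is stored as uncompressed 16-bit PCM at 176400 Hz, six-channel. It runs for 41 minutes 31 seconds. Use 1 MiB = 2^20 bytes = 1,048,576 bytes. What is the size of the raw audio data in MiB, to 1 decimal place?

5028.7 MiB

Duration = 41 minutes 31 seconds = 2,491 s.
Bytes = 176,400 samples/s × 2,491 s × 2 bytes/sample × 6 ch = 5,272,948,800 bytes.
5,272,948,800 / 1,048,576 = 5028.7 MiB.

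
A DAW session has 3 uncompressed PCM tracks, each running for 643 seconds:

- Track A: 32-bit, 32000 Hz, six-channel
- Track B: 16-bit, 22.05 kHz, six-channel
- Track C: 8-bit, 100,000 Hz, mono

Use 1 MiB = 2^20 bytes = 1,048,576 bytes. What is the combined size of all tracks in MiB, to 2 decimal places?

694.52 MiB

Track A: 32,000 × 643 × 4 × 6 = 493,824,000 bytes.
Track B: 22,050 × 643 × 2 × 6 = 170,137,800 bytes.
Track C: 100,000 × 643 × 1 × 1 = 64,300,000 bytes.
Total = 728,261,800 bytes = 694.52 MiB.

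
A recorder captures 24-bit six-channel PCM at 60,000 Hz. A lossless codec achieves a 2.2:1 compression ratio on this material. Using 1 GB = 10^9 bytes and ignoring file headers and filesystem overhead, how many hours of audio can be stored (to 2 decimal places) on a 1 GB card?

Uncompressed byte rate = 60,000 × 3 × 6 = 1,080,000 bytes/s.
After 2.2:1 compression, effective rate ≈ 490909.09 bytes/s.
Capacity = 1 × 1,000,000,000 = 1,000,000,000 bytes.
1,000,000,000 / effective rate ≈ 2037.04 s → 0.57 hours.

0.57 hours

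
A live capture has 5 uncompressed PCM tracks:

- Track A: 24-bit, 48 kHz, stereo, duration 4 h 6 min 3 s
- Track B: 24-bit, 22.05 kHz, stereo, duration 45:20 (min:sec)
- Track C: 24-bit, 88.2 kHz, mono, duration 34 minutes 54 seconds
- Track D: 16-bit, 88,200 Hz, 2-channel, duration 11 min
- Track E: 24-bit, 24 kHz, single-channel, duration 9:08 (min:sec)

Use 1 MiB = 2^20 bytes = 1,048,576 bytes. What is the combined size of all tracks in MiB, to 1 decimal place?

5186.1 MiB

Track A: 4 h 6 min 3 s = 14,763 s; 48,000 × 14,763 × 3 × 2 = 4,251,744,000 bytes.
Track B: 45:20 (min:sec) = 2,720 s; 22,050 × 2,720 × 3 × 2 = 359,856,000 bytes.
Track C: 34 minutes 54 seconds = 2,094 s; 88,200 × 2,094 × 3 × 1 = 554,072,400 bytes.
Track D: 11 min = 660 s; 88,200 × 660 × 2 × 2 = 232,848,000 bytes.
Track E: 9:08 (min:sec) = 548 s; 24,000 × 548 × 3 × 1 = 39,456,000 bytes.
Total = 5,437,976,400 bytes = 5186.1 MiB.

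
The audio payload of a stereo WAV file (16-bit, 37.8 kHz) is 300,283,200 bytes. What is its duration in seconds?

Byte rate = 37,800 × 2 × 2 = 151,200 bytes/s.
Duration = 300,283,200 / 151,200 = 1,986 s.

1,986 seconds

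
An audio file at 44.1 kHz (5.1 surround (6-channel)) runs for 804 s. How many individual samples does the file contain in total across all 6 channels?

44,100 × 804 s × 6 ch = 212,738,400 samples.

212,738,400 samples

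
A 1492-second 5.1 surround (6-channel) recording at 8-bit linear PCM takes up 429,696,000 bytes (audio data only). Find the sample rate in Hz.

48,000 Hz

Bytes = sample_rate × seconds × bytes_per_sample × channels.
sample_rate = 429,696,000 / (1,492 × 1 × 6) = 429,696,000 / 8,952 = 48,000 Hz.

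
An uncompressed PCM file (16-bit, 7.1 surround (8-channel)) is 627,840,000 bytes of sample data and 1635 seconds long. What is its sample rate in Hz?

24,000 Hz

Bytes = sample_rate × seconds × bytes_per_sample × channels.
sample_rate = 627,840,000 / (1,635 × 2 × 8) = 627,840,000 / 26,160 = 24,000 Hz.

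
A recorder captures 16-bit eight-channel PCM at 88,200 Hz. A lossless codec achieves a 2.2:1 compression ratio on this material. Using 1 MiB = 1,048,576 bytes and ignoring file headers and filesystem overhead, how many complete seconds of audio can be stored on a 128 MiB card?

Uncompressed byte rate = 88,200 × 2 × 8 = 1,411,200 bytes/s.
After 2.2:1 compression, effective rate ≈ 641454.55 bytes/s.
Capacity = 128 × 1,048,576 = 134,217,728 bytes.
134,217,728 / effective rate ≈ 209.24 s → 209 seconds.

209 seconds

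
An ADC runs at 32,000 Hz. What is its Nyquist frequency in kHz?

16 kHz

Nyquist frequency = sample rate / 2 = 32,000 / 2 = 16 kHz.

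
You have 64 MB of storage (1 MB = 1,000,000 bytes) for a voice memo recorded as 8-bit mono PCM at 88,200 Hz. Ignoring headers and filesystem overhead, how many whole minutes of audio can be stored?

12 minutes

Uncompressed byte rate = 88,200 × 1 × 1 = 88,200 bytes/s.
Capacity = 64 × 1,000,000 = 64,000,000 bytes.
64,000,000 / 88,200 ≈ 725.62 s → 12 minutes.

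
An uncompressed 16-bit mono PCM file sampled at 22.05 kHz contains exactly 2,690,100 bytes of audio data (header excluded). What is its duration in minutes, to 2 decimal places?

Byte rate = 22,050 × 2 × 1 = 44,100 bytes/s.
Duration = 2,690,100 / 44,100 = 61 s.
61 s / 60 = 1.02 minutes.

1.02 minutes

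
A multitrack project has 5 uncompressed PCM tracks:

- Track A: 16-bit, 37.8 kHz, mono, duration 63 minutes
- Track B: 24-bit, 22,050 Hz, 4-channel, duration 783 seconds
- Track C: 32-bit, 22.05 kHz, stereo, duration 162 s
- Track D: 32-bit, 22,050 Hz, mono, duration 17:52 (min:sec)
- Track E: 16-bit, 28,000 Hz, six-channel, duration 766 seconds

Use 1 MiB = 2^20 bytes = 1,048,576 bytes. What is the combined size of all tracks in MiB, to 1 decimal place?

833.0 MiB

Track A: 63 minutes = 3,780 s; 37,800 × 3,780 × 2 × 1 = 285,768,000 bytes.
Track B: 22,050 × 783 × 3 × 4 = 207,181,800 bytes.
Track C: 22,050 × 162 × 4 × 2 = 28,576,800 bytes.
Track D: 17:52 (min:sec) = 1,072 s; 22,050 × 1,072 × 4 × 1 = 94,550,400 bytes.
Track E: 28,000 × 766 × 2 × 6 = 257,376,000 bytes.
Total = 873,453,000 bytes = 833.0 MiB.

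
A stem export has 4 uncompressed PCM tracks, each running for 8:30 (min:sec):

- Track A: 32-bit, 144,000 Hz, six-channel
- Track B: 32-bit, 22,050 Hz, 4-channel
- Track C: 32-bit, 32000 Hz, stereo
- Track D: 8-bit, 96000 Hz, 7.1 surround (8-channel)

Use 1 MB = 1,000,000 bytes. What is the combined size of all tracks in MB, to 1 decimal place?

8:30 (min:sec) = 510 s.
Track A: 144,000 × 510 × 4 × 6 = 1,762,560,000 bytes.
Track B: 22,050 × 510 × 4 × 4 = 179,928,000 bytes.
Track C: 32,000 × 510 × 4 × 2 = 130,560,000 bytes.
Track D: 96,000 × 510 × 1 × 8 = 391,680,000 bytes.
Total = 2,464,728,000 bytes = 2464.7 MB.

2464.7 MB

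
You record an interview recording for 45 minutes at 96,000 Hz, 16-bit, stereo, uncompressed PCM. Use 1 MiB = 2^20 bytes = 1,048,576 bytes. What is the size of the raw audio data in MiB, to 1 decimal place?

988.8 MiB

Duration = 45 minutes = 2,700 s.
Bytes = 96,000 samples/s × 2,700 s × 2 bytes/sample × 2 ch = 1,036,800,000 bytes.
1,036,800,000 / 1,048,576 = 988.8 MiB.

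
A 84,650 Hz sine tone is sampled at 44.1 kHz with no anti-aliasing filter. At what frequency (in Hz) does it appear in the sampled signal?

3,550 Hz

Nyquist = 44,100/2 = 22,050 Hz; 84,650 Hz exceeds it.
Alias = |84,650 − 2×44,100| = |84,650 − 88,200| = 3,550 Hz.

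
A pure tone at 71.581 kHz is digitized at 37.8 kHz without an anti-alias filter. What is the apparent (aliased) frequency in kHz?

Nyquist = 37,800/2 = 18,900 Hz; 71,581 Hz exceeds it.
Alias = |71,581 − 2×37,800| = |71,581 − 75,600| = 4,019 Hz = 4.019 kHz.

4.019 kHz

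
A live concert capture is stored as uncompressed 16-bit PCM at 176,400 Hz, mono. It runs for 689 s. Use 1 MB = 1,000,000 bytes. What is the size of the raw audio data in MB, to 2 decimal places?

243.08 MB

Bytes = 176,400 samples/s × 689 s × 2 bytes/sample × 1 ch = 243,079,200 bytes.
243,079,200 / 1,000,000 = 243.08 MB.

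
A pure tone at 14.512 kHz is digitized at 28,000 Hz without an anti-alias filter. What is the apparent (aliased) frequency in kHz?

Nyquist = 28,000/2 = 14,000 Hz; 14,512 Hz exceeds it.
Alias = |14,512 − 1×28,000| = |14,512 − 28,000| = 13,488 Hz = 13.488 kHz.

13.488 kHz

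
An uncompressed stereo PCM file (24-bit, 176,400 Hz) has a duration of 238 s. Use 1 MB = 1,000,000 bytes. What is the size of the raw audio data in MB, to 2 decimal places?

251.90 MB

Bytes = 176,400 samples/s × 238 s × 3 bytes/sample × 2 ch = 251,899,200 bytes.
251,899,200 / 1,000,000 = 251.90 MB.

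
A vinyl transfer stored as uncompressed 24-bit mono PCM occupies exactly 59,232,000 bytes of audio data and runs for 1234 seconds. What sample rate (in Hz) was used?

16,000 Hz

Bytes = sample_rate × seconds × bytes_per_sample × channels.
sample_rate = 59,232,000 / (1,234 × 3 × 1) = 59,232,000 / 3,702 = 16,000 Hz.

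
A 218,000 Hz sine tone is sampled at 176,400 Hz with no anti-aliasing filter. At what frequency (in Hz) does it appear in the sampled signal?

Nyquist = 176,400/2 = 88,200 Hz; 218,000 Hz exceeds it.
Alias = |218,000 − 1×176,400| = |218,000 − 176,400| = 41,600 Hz.

41,600 Hz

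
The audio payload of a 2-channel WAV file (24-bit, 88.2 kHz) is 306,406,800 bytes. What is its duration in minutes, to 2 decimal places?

9.65 minutes

Byte rate = 88,200 × 3 × 2 = 529,200 bytes/s.
Duration = 306,406,800 / 529,200 = 579 s.
579 s / 60 = 9.65 minutes.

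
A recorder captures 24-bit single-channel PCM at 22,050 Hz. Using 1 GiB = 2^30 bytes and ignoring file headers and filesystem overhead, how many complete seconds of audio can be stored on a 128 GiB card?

Uncompressed byte rate = 22,050 × 3 × 1 = 66,150 bytes/s.
Capacity = 128 × 1,073,741,824 = 137,438,953,472 bytes.
137,438,953,472 / 66,150 ≈ 2077686.37 s → 2,077,686 seconds.

2,077,686 seconds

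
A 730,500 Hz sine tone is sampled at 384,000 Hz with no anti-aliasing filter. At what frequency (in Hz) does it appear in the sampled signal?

37,500 Hz

Nyquist = 384,000/2 = 192,000 Hz; 730,500 Hz exceeds it.
Alias = |730,500 − 2×384,000| = |730,500 − 768,000| = 37,500 Hz.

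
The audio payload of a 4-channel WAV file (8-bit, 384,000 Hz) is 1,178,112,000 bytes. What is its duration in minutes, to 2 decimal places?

12.78 minutes

Byte rate = 384,000 × 1 × 4 = 1,536,000 bytes/s.
Duration = 1,178,112,000 / 1,536,000 = 767 s.
767 s / 60 = 12.78 minutes.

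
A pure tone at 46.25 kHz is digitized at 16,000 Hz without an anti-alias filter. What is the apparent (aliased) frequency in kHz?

1.75 kHz

Nyquist = 16,000/2 = 8,000 Hz; 46,250 Hz exceeds it.
Alias = |46,250 − 3×16,000| = |46,250 − 48,000| = 1,750 Hz = 1.75 kHz.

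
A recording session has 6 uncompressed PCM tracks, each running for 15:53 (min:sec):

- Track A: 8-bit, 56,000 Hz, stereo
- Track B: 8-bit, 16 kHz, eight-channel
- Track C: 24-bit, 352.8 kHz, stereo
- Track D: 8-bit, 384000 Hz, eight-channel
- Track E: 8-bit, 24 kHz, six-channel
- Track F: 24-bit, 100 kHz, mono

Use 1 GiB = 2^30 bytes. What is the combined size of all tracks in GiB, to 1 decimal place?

5.2 GiB

15:53 (min:sec) = 953 s.
Track A: 56,000 × 953 × 1 × 2 = 106,736,000 bytes.
Track B: 16,000 × 953 × 1 × 8 = 121,984,000 bytes.
Track C: 352,800 × 953 × 3 × 2 = 2,017,310,400 bytes.
Track D: 384,000 × 953 × 1 × 8 = 2,927,616,000 bytes.
Track E: 24,000 × 953 × 1 × 6 = 137,232,000 bytes.
Track F: 100,000 × 953 × 3 × 1 = 285,900,000 bytes.
Total = 5,596,778,400 bytes = 5.2 GiB.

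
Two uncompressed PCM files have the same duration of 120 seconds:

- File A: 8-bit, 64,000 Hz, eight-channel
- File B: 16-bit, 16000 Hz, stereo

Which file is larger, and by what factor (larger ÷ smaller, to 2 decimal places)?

File A: 64,000 × 1 × 8 = 512,000 bytes/s.
File B: 16,000 × 2 × 2 = 64,000 bytes/s.
File A is larger; ratio = 61,440,000 / 7,680,000 = 8.00.

File A, by a factor of 8.00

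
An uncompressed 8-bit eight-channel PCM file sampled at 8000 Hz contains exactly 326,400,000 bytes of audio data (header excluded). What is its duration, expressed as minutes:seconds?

85:00

Byte rate = 8,000 × 1 × 8 = 64,000 bytes/s.
Duration = 326,400,000 / 64,000 = 5,100 s.
5,100 s = 85:00.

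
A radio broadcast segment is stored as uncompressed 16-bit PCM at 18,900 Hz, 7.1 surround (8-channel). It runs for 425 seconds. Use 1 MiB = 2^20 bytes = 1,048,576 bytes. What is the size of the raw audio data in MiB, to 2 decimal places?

Bytes = 18,900 samples/s × 425 s × 2 bytes/sample × 8 ch = 128,520,000 bytes.
128,520,000 / 1,048,576 = 122.57 MiB.

122.57 MiB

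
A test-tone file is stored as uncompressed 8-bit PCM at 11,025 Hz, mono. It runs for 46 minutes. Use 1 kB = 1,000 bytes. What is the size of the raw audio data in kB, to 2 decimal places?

30429.00 kB

Duration = 46 minutes = 2,760 s.
Bytes = 11,025 samples/s × 2,760 s × 1 bytes/sample × 1 ch = 30,429,000 bytes.
30,429,000 / 1,000 = 30429.00 kB.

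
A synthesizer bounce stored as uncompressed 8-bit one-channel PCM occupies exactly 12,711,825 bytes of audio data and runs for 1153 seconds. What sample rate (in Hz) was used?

Bytes = sample_rate × seconds × bytes_per_sample × channels.
sample_rate = 12,711,825 / (1,153 × 1 × 1) = 12,711,825 / 1,153 = 11,025 Hz.

11,025 Hz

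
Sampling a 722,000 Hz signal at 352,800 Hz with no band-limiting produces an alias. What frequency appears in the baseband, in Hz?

16,400 Hz

Nyquist = 352,800/2 = 176,400 Hz; 722,000 Hz exceeds it.
Alias = |722,000 − 2×352,800| = |722,000 − 705,600| = 16,400 Hz.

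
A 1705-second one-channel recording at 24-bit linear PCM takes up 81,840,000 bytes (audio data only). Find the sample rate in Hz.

Bytes = sample_rate × seconds × bytes_per_sample × channels.
sample_rate = 81,840,000 / (1,705 × 3 × 1) = 81,840,000 / 5,115 = 16,000 Hz.

16,000 Hz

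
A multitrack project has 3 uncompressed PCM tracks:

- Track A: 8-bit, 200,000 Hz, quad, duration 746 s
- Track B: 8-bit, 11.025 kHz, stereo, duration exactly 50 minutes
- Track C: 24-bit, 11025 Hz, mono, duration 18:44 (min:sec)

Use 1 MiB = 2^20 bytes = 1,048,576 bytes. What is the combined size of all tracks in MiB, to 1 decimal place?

667.7 MiB

Track A: 200,000 × 746 × 1 × 4 = 596,800,000 bytes.
Track B: exactly 50 minutes = 3,000 s; 11,025 × 3,000 × 1 × 2 = 66,150,000 bytes.
Track C: 18:44 (min:sec) = 1,124 s; 11,025 × 1,124 × 3 × 1 = 37,176,300 bytes.
Total = 700,126,300 bytes = 667.7 MiB.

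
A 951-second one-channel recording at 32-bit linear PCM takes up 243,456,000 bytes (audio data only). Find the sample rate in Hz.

Bytes = sample_rate × seconds × bytes_per_sample × channels.
sample_rate = 243,456,000 / (951 × 4 × 1) = 243,456,000 / 3,804 = 64,000 Hz.

64,000 Hz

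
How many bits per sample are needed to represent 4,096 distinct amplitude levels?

12 bits

log2(4,096) = 12.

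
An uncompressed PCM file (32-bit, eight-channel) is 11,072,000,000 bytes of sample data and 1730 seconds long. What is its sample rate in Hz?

Bytes = sample_rate × seconds × bytes_per_sample × channels.
sample_rate = 11,072,000,000 / (1,730 × 4 × 8) = 11,072,000,000 / 55,360 = 200,000 Hz.

200,000 Hz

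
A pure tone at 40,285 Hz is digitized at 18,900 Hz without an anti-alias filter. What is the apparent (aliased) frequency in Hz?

Nyquist = 18,900/2 = 9,450 Hz; 40,285 Hz exceeds it.
Alias = |40,285 − 2×18,900| = |40,285 − 37,800| = 2,485 Hz.

2,485 Hz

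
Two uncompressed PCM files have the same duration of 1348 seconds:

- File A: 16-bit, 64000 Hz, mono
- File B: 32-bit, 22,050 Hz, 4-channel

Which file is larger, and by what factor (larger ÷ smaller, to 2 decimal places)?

File B, by a factor of 2.76

File A: 64,000 × 2 × 1 = 128,000 bytes/s.
File B: 22,050 × 4 × 4 = 352,800 bytes/s.
File B is larger; ratio = 475,574,400 / 172,544,000 = 2.76.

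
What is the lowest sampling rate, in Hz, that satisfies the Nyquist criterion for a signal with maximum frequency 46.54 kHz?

93,080 Hz

Minimum sample rate = 2 × 46,540 Hz = 93,080 Hz.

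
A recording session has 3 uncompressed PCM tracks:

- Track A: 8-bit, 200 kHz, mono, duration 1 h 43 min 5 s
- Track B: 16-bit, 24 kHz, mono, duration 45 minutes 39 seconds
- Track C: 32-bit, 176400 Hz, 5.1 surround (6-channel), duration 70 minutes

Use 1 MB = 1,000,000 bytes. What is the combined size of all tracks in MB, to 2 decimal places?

Track A: 1 h 43 min 5 s = 6,185 s; 200,000 × 6,185 × 1 × 1 = 1,237,000,000 bytes.
Track B: 45 minutes 39 seconds = 2,739 s; 24,000 × 2,739 × 2 × 1 = 131,472,000 bytes.
Track C: 70 minutes = 4,200 s; 176,400 × 4,200 × 4 × 6 = 17,781,120,000 bytes.
Total = 19,149,592,000 bytes = 19149.59 MB.

19149.59 MB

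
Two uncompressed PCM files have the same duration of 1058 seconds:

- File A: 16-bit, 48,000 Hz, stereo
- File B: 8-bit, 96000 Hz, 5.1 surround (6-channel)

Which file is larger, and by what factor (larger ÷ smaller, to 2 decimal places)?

File B, by a factor of 3.00

File A: 48,000 × 2 × 2 = 192,000 bytes/s.
File B: 96,000 × 1 × 6 = 576,000 bytes/s.
File B is larger; ratio = 609,408,000 / 203,136,000 = 3.00.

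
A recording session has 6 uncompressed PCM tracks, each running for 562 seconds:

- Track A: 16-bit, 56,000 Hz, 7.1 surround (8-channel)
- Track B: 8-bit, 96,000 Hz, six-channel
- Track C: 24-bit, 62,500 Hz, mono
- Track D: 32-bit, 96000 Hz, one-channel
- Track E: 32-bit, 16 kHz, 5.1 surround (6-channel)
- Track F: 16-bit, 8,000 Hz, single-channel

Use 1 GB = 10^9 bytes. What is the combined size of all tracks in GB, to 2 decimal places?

1.37 GB

Track A: 56,000 × 562 × 2 × 8 = 503,552,000 bytes.
Track B: 96,000 × 562 × 1 × 6 = 323,712,000 bytes.
Track C: 62,500 × 562 × 3 × 1 = 105,375,000 bytes.
Track D: 96,000 × 562 × 4 × 1 = 215,808,000 bytes.
Track E: 16,000 × 562 × 4 × 6 = 215,808,000 bytes.
Track F: 8,000 × 562 × 2 × 1 = 8,992,000 bytes.
Total = 1,373,247,000 bytes = 1.37 GB.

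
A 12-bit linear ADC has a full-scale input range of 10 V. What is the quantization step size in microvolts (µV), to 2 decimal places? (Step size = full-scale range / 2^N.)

10 V / 2^12 = 10 / 4,096 V = 2441.41 µV.

2441.41 µV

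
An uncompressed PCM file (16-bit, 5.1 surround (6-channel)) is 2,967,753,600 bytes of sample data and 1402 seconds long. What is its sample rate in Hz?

Bytes = sample_rate × seconds × bytes_per_sample × channels.
sample_rate = 2,967,753,600 / (1,402 × 2 × 6) = 2,967,753,600 / 16,824 = 176,400 Hz.

176,400 Hz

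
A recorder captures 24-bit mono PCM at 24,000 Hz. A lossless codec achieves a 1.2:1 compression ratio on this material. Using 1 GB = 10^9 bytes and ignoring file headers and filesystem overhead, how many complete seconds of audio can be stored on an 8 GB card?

Uncompressed byte rate = 24,000 × 3 × 1 = 72,000 bytes/s.
After 1.2:1 compression, effective rate ≈ 60000 bytes/s.
Capacity = 8 × 1,000,000,000 = 8,000,000,000 bytes.
8,000,000,000 / effective rate ≈ 133333.33 s → 133,333 seconds.

133,333 seconds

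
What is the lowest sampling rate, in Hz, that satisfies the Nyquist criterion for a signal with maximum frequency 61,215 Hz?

Minimum sample rate = 2 × 61,215 Hz = 122,430 Hz.

122,430 Hz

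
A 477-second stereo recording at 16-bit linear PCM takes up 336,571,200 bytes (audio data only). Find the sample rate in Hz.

176,400 Hz

Bytes = sample_rate × seconds × bytes_per_sample × channels.
sample_rate = 336,571,200 / (477 × 2 × 2) = 336,571,200 / 1,908 = 176,400 Hz.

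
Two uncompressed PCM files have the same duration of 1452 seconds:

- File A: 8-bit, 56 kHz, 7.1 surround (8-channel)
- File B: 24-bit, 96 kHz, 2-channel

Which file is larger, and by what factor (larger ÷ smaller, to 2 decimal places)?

File A: 56,000 × 1 × 8 = 448,000 bytes/s.
File B: 96,000 × 3 × 2 = 576,000 bytes/s.
File B is larger; ratio = 836,352,000 / 650,496,000 = 1.29.

File B, by a factor of 1.29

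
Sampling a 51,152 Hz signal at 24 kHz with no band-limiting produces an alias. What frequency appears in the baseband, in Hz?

Nyquist = 24,000/2 = 12,000 Hz; 51,152 Hz exceeds it.
Alias = |51,152 − 2×24,000| = |51,152 − 48,000| = 3,152 Hz.

3,152 Hz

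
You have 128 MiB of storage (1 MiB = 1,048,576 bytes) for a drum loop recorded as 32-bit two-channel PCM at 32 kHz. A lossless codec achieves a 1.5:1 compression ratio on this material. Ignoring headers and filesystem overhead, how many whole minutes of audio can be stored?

Uncompressed byte rate = 32,000 × 4 × 2 = 256,000 bytes/s.
After 1.5:1 compression, effective rate ≈ 170666.67 bytes/s.
Capacity = 128 × 1,048,576 = 134,217,728 bytes.
134,217,728 / effective rate ≈ 786.43 s → 13 minutes.

13 minutes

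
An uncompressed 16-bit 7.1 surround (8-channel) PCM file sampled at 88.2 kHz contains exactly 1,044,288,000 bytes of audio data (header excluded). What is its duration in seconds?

Byte rate = 88,200 × 2 × 8 = 1,411,200 bytes/s.
Duration = 1,044,288,000 / 1,411,200 = 740 s.

740 seconds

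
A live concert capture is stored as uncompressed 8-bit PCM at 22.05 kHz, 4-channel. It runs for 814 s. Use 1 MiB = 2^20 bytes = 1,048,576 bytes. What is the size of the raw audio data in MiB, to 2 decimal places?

Bytes = 22,050 samples/s × 814 s × 1 bytes/sample × 4 ch = 71,794,800 bytes.
71,794,800 / 1,048,576 = 68.47 MiB.

68.47 MiB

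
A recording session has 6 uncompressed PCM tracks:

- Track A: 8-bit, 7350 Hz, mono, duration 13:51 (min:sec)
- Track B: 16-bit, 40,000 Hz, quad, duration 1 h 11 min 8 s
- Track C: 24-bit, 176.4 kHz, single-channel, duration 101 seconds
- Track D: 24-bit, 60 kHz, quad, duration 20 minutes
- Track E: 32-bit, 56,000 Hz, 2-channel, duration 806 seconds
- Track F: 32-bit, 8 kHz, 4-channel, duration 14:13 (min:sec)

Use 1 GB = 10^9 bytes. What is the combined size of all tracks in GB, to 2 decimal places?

Track A: 13:51 (min:sec) = 831 s; 7,350 × 831 × 1 × 1 = 6,107,850 bytes.
Track B: 1 h 11 min 8 s = 4,268 s; 40,000 × 4,268 × 2 × 4 = 1,365,760,000 bytes.
Track C: 176,400 × 101 × 3 × 1 = 53,449,200 bytes.
Track D: 20 minutes = 1,200 s; 60,000 × 1,200 × 3 × 4 = 864,000,000 bytes.
Track E: 56,000 × 806 × 4 × 2 = 361,088,000 bytes.
Track F: 14:13 (min:sec) = 853 s; 8,000 × 853 × 4 × 4 = 109,184,000 bytes.
Total = 2,759,589,050 bytes = 2.76 GB.

2.76 GB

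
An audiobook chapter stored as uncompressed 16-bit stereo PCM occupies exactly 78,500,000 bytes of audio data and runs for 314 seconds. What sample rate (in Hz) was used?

62,500 Hz

Bytes = sample_rate × seconds × bytes_per_sample × channels.
sample_rate = 78,500,000 / (314 × 2 × 2) = 78,500,000 / 1,256 = 62,500 Hz.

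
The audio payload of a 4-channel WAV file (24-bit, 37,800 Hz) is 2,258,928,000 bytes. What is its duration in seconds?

Byte rate = 37,800 × 3 × 4 = 453,600 bytes/s.
Duration = 2,258,928,000 / 453,600 = 4,980 s.

4,980 seconds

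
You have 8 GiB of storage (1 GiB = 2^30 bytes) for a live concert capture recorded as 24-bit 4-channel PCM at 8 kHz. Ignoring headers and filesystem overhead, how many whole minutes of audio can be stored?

Uncompressed byte rate = 8,000 × 3 × 4 = 96,000 bytes/s.
Capacity = 8 × 1,073,741,824 = 8,589,934,592 bytes.
8,589,934,592 / 96,000 ≈ 89478.49 s → 1,491 minutes.

1,491 minutes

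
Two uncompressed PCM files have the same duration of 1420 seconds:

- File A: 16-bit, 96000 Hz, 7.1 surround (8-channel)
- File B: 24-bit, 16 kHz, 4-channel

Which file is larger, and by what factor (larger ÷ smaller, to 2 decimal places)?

File A, by a factor of 8.00

File A: 96,000 × 2 × 8 = 1,536,000 bytes/s.
File B: 16,000 × 3 × 4 = 192,000 bytes/s.
File A is larger; ratio = 2,181,120,000 / 272,640,000 = 8.00.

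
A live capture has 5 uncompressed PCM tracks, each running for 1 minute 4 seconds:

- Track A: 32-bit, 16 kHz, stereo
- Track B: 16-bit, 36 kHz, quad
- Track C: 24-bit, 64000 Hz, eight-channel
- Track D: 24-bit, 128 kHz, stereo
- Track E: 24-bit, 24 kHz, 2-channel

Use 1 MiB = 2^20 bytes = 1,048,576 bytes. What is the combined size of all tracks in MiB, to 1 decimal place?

174.8 MiB

1 minute 4 seconds = 64 s.
Track A: 16,000 × 64 × 4 × 2 = 8,192,000 bytes.
Track B: 36,000 × 64 × 2 × 4 = 18,432,000 bytes.
Track C: 64,000 × 64 × 3 × 8 = 98,304,000 bytes.
Track D: 128,000 × 64 × 3 × 2 = 49,152,000 bytes.
Track E: 24,000 × 64 × 3 × 2 = 9,216,000 bytes.
Total = 183,296,000 bytes = 174.8 MiB.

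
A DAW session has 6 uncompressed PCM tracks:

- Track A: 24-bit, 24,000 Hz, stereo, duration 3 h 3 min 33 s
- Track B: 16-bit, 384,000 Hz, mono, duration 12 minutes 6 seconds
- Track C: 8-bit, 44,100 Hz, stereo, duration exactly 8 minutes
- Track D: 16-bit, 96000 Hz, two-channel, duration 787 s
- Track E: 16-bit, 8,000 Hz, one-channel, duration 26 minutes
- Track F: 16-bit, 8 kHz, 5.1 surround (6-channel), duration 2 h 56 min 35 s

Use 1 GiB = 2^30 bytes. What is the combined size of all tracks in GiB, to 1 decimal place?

3.3 GiB

Track A: 3 h 3 min 33 s = 11,013 s; 24,000 × 11,013 × 3 × 2 = 1,585,872,000 bytes.
Track B: 12 minutes 6 seconds = 726 s; 384,000 × 726 × 2 × 1 = 557,568,000 bytes.
Track C: exactly 8 minutes = 480 s; 44,100 × 480 × 1 × 2 = 42,336,000 bytes.
Track D: 96,000 × 787 × 2 × 2 = 302,208,000 bytes.
Track E: 26 minutes = 1,560 s; 8,000 × 1,560 × 2 × 1 = 24,960,000 bytes.
Track F: 2 h 56 min 35 s = 10,595 s; 8,000 × 10,595 × 2 × 6 = 1,017,120,000 bytes.
Total = 3,530,064,000 bytes = 3.3 GiB.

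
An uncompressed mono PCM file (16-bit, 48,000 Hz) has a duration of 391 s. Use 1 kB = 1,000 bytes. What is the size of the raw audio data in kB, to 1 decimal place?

Bytes = 48,000 samples/s × 391 s × 2 bytes/sample × 1 ch = 37,536,000 bytes.
37,536,000 / 1,000 = 37536.0 kB.

37536.0 kB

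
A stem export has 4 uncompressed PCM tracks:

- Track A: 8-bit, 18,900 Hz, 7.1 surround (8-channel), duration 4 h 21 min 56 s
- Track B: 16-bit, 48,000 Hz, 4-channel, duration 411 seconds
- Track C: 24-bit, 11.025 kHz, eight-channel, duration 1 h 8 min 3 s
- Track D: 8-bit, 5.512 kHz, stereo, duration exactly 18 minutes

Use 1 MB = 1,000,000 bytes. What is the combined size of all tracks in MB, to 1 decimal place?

Track A: 4 h 21 min 56 s = 15,716 s; 18,900 × 15,716 × 1 × 8 = 2,376,259,200 bytes.
Track B: 48,000 × 411 × 2 × 4 = 157,824,000 bytes.
Track C: 1 h 8 min 3 s = 4,083 s; 11,025 × 4,083 × 3 × 8 = 1,080,361,800 bytes.
Track D: exactly 18 minutes = 1,080 s; 5,512 × 1,080 × 1 × 2 = 11,905,920 bytes.
Total = 3,626,350,920 bytes = 3626.4 MB.

3626.4 MB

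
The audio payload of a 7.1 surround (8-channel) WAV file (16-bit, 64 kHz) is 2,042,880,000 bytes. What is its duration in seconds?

1,995 seconds

Byte rate = 64,000 × 2 × 8 = 1,024,000 bytes/s.
Duration = 2,042,880,000 / 1,024,000 = 1,995 s.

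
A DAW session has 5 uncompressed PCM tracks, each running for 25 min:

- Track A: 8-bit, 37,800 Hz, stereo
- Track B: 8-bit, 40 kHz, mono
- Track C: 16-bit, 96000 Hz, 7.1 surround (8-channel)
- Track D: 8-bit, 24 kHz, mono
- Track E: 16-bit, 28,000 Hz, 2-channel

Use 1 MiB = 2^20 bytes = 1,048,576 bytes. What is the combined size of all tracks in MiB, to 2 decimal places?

2557.18 MiB

25 min = 1,500 s.
Track A: 37,800 × 1,500 × 1 × 2 = 113,400,000 bytes.
Track B: 40,000 × 1,500 × 1 × 1 = 60,000,000 bytes.
Track C: 96,000 × 1,500 × 2 × 8 = 2,304,000,000 bytes.
Track D: 24,000 × 1,500 × 1 × 1 = 36,000,000 bytes.
Track E: 28,000 × 1,500 × 2 × 2 = 168,000,000 bytes.
Total = 2,681,400,000 bytes = 2557.18 MiB.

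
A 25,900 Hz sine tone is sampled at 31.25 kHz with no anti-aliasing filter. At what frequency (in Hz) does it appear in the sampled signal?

Nyquist = 31,250/2 = 15,625 Hz; 25,900 Hz exceeds it.
Alias = |25,900 − 1×31,250| = |25,900 − 31,250| = 5,350 Hz.

5,350 Hz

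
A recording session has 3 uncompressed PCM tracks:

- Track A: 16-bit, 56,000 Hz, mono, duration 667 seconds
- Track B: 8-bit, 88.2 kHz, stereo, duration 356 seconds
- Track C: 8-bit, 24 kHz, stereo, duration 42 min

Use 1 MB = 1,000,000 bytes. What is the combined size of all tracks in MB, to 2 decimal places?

Track A: 56,000 × 667 × 2 × 1 = 74,704,000 bytes.
Track B: 88,200 × 356 × 1 × 2 = 62,798,400 bytes.
Track C: 42 min = 2,520 s; 24,000 × 2,520 × 1 × 2 = 120,960,000 bytes.
Total = 258,462,400 bytes = 258.46 MB.

258.46 MB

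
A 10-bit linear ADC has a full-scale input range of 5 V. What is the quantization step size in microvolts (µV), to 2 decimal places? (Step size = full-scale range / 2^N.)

4882.81 µV

5 V / 2^10 = 5 / 1,024 V = 4882.81 µV.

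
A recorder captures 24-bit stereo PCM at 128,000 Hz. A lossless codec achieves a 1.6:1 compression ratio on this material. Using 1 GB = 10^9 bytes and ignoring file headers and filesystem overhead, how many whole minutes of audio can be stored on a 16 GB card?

Uncompressed byte rate = 128,000 × 3 × 2 = 768,000 bytes/s.
After 1.6:1 compression, effective rate ≈ 480000 bytes/s.
Capacity = 16 × 1,000,000,000 = 16,000,000,000 bytes.
16,000,000,000 / effective rate ≈ 33333.33 s → 555 minutes.

555 minutes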